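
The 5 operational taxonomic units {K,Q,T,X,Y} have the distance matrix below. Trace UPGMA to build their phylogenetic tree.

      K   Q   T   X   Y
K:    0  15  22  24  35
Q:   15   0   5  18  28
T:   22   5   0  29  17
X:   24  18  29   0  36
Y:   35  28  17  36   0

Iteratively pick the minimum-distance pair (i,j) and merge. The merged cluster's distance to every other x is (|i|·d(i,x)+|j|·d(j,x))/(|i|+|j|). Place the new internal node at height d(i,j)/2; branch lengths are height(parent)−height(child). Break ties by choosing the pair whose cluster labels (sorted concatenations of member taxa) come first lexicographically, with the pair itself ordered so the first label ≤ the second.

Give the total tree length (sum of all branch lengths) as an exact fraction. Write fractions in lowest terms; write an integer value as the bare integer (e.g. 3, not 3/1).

step 1: merge (Q,T) at d=5; branch lengths Q→5/2, T→5/2; new cluster QT
  updated: d(K,QT)=37/2, d(QT,X)=47/2, d(QT,Y)=45/2
step 2: merge (K,QT) at d=37/2; branch lengths K→37/4, QT→27/4; new cluster KQT
  updated: d(KQT,X)=71/3, d(KQT,Y)=80/3
step 3: merge (KQT,X) at d=71/3; branch lengths KQT→31/12, X→71/6; new cluster KQTX
  updated: d(KQTX,Y)=29
step 4: merge (KQTX,Y) at d=29; branch lengths KQTX→8/3, Y→29/2; new cluster KQTXY
final tree: (((K:37/4,(Q:5/2,T:5/2):27/4):31/12,X:71/6):8/3,Y:29/2)
total length: 631/12

631/12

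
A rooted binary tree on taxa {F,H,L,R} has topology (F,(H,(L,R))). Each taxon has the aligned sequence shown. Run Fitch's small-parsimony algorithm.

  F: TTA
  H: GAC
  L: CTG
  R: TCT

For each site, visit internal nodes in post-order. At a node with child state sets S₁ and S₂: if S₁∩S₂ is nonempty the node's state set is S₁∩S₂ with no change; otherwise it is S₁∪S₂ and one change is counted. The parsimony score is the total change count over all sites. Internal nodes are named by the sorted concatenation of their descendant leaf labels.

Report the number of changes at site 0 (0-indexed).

2

site 0, node LR: L={C} ∪ R={T} → {C,T} (+1)
site 0, node HLR: H={G} ∪ LR={C,T} → {C,G,T} (+1)
site 0, node FHLR: F={T} ∩ HLR={C,G,T} → {T} (+0)
site 1, node LR: L={T} ∪ R={C} → {C,T} (+1)
site 1, node HLR: H={A} ∪ LR={C,T} → {A,C,T} (+1)
site 1, node FHLR: F={T} ∩ HLR={A,C,T} → {T} (+0)
site 2, node LR: L={G} ∪ R={T} → {G,T} (+1)
site 2, node HLR: H={C} ∪ LR={G,T} → {C,G,T} (+1)
site 2, node FHLR: F={A} ∪ HLR={C,G,T} → {A,C,G,T} (+1)
per-site changes: [2, 2, 3]; total = 7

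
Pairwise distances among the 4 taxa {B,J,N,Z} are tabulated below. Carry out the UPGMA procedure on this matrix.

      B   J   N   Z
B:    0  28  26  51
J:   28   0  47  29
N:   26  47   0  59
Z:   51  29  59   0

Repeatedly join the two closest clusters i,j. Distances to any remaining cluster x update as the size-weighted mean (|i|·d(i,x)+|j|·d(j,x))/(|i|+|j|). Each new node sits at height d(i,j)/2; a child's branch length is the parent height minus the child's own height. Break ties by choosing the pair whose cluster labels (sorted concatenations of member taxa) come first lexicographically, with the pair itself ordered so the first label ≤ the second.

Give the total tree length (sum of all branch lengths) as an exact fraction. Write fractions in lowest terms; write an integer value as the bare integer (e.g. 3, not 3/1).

295/4

iteration 1: select B,N (d=26); attach at lengths (13, 13); label the merged cluster BN
  updated: d(BN,J)=75/2, d(BN,Z)=55
iteration 2: select J,Z (d=29); attach at lengths (29/2, 29/2); label the merged cluster JZ
  updated: d(BN,JZ)=185/4
iteration 3: select BN,JZ (d=185/4); attach at lengths (81/8, 69/8); label the merged cluster BJNZ
final tree: ((B:13,N:13):81/8,(J:29/2,Z:29/2):69/8)
total length: 295/4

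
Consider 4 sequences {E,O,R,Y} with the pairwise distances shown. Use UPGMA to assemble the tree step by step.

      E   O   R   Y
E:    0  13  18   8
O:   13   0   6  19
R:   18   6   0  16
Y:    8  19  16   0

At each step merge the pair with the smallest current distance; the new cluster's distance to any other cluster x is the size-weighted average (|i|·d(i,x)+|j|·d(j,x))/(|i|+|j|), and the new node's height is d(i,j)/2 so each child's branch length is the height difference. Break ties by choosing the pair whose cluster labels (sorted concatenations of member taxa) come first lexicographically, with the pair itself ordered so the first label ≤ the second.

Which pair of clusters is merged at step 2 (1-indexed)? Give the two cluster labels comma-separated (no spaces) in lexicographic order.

E,Y

1. join O+R (d=6) ⇒ OR; edges |O|=3, |R|=3
  updated: d(E,OR)=31/2, d(OR,Y)=35/2
2. join E+Y (d=8) ⇒ EY; edges |E|=4, |Y|=4
  updated: d(EY,OR)=33/2
3. join EY+OR (d=33/2) ⇒ EORY; edges |EY|=17/4, |OR|=21/4
final tree: ((E:4,Y:4):17/4,(O:3,R:3):21/4)
total length: 47/2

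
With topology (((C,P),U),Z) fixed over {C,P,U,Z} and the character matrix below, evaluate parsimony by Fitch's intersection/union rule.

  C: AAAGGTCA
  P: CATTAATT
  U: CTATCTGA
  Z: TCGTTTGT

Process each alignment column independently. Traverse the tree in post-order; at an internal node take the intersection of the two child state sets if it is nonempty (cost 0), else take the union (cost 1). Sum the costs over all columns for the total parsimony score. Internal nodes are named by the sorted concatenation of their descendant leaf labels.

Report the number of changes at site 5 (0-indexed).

CP@0: {A} ∪ {C} = {A,C} (union, +1)
CPU@0: {A,C} ∩ {C} = {C} (intersection, +0)
CPUZ@0: {C} ∪ {T} = {C,T} (union, +1)
CP@1: {A} ∩ {A} = {A} (intersection, +0)
CPU@1: {A} ∪ {T} = {A,T} (union, +1)
CPUZ@1: {A,T} ∪ {C} = {A,C,T} (union, +1)
CP@2: {A} ∪ {T} = {A,T} (union, +1)
CPU@2: {A,T} ∩ {A} = {A} (intersection, +0)
CPUZ@2: {A} ∪ {G} = {A,G} (union, +1)
CP@3: {G} ∪ {T} = {G,T} (union, +1)
CPU@3: {G,T} ∩ {T} = {T} (intersection, +0)
CPUZ@3: {T} ∩ {T} = {T} (intersection, +0)
CP@4: {G} ∪ {A} = {A,G} (union, +1)
CPU@4: {A,G} ∪ {C} = {A,C,G} (union, +1)
CPUZ@4: {A,C,G} ∪ {T} = {A,C,G,T} (union, +1)
CP@5: {T} ∪ {A} = {A,T} (union, +1)
CPU@5: {A,T} ∩ {T} = {T} (intersection, +0)
CPUZ@5: {T} ∩ {T} = {T} (intersection, +0)
CP@6: {C} ∪ {T} = {C,T} (union, +1)
CPU@6: {C,T} ∪ {G} = {C,G,T} (union, +1)
CPUZ@6: {C,G,T} ∩ {G} = {G} (intersection, +0)
CP@7: {A} ∪ {T} = {A,T} (union, +1)
CPU@7: {A,T} ∩ {A} = {A} (intersection, +0)
CPUZ@7: {A} ∪ {T} = {A,T} (union, +1)
per-site changes: [2, 2, 2, 1, 3, 1, 2, 2]; total = 15

1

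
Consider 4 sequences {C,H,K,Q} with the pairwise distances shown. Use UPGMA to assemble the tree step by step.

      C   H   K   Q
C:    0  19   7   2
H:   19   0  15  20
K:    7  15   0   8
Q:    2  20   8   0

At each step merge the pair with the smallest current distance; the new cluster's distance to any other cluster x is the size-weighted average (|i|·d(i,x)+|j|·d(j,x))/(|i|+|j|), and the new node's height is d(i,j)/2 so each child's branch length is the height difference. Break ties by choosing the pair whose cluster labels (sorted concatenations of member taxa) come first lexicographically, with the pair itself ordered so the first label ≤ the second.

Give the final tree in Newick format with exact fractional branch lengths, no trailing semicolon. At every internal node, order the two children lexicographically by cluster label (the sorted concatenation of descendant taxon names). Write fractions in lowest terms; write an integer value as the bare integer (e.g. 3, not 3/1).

1. join C+Q (d=2) ⇒ CQ; edges |C|=1, |Q|=1
  updated: d(CQ,H)=39/2, d(CQ,K)=15/2
2. join CQ+K (d=15/2) ⇒ CKQ; edges |CQ|=11/4, |K|=15/4
  updated: d(CKQ,H)=18
3. join CKQ+H (d=18) ⇒ CHKQ; edges |CKQ|=21/4, |H|=9
final tree: (((C:1,Q:1):11/4,K:15/4):21/4,H:9)
total length: 91/4

(((C:1,Q:1):11/4,K:15/4):21/4,H:9)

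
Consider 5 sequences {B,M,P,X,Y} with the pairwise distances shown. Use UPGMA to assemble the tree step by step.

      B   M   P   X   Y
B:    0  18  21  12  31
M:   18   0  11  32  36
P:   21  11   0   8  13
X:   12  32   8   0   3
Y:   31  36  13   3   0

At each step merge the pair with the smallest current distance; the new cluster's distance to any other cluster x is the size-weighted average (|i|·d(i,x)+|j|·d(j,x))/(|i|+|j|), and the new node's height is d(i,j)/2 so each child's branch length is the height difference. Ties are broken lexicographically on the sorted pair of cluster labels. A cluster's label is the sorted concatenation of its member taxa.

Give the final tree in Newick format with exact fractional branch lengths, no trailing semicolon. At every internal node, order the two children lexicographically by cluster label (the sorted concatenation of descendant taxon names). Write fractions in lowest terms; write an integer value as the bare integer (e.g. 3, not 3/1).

iteration 1: select X,Y (d=3); attach at lengths (3/2, 3/2); label the merged cluster XY
  updated: d(B,XY)=43/2, d(M,XY)=34, d(P,XY)=21/2
iteration 2: select P,XY (d=21/2); attach at lengths (21/4, 15/4); label the merged cluster PXY
  updated: d(B,PXY)=64/3, d(M,PXY)=79/3
iteration 3: select B,M (d=18); attach at lengths (9, 9); label the merged cluster BM
  updated: d(BM,PXY)=143/6
iteration 4: select BM,PXY (d=143/6); attach at lengths (35/12, 20/3); label the merged cluster BMPXY
final tree: ((B:9,M:9):35/12,(P:21/4,(X:3/2,Y:3/2):15/4):20/3)
total length: 475/12

((B:9,M:9):35/12,(P:21/4,(X:3/2,Y:3/2):15/4):20/3)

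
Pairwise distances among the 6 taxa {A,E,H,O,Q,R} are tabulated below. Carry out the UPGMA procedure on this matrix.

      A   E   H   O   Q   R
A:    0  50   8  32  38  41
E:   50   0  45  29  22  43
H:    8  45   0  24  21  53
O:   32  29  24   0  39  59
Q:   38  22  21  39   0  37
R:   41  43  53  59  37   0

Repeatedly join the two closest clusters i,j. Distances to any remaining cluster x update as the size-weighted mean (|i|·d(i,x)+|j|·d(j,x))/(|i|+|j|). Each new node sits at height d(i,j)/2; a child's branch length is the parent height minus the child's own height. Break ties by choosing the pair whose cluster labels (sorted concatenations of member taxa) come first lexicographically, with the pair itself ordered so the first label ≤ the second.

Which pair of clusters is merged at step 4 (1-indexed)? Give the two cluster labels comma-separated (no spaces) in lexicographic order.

1. join A+H (d=8) ⇒ AH; edges |A|=4, |H|=4
  updated: d(AH,E)=95/2, d(AH,O)=28, d(AH,Q)=59/2, d(AH,R)=47
2. join E+Q (d=22) ⇒ EQ; edges |E|=11, |Q|=11
  updated: d(AH,EQ)=77/2, d(EQ,O)=34, d(EQ,R)=40
3. join AH+O (d=28) ⇒ AHO; edges |AH|=10, |O|=14
  updated: d(AHO,EQ)=37, d(AHO,R)=51
4. join AHO+EQ (d=37) ⇒ AEHOQ; edges |AHO|=9/2, |EQ|=15/2
  updated: d(AEHOQ,R)=233/5
5. join AEHOQ+R (d=233/5) ⇒ AEHOQR; edges |AEHOQ|=24/5, |R|=233/10
final tree: ((((A:4,H:4):10,O:14):9/2,(E:11,Q:11):15/2):24/5,R:233/10)
total length: 941/10

AHO,EQ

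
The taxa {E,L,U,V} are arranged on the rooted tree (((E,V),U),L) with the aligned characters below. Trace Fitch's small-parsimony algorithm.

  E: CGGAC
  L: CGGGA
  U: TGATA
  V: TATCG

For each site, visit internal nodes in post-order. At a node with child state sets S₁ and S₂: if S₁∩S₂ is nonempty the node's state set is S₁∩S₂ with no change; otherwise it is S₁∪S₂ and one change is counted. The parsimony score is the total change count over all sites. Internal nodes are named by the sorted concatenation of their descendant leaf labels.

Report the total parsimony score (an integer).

EV@0: {C} ∪ {T} = {C,T} (union, +1)
EUV@0: {C,T} ∩ {T} = {T} (intersection, +0)
ELUV@0: {T} ∪ {C} = {C,T} (union, +1)
EV@1: {G} ∪ {A} = {A,G} (union, +1)
EUV@1: {A,G} ∩ {G} = {G} (intersection, +0)
ELUV@1: {G} ∩ {G} = {G} (intersection, +0)
EV@2: {G} ∪ {T} = {G,T} (union, +1)
EUV@2: {G,T} ∪ {A} = {A,G,T} (union, +1)
ELUV@2: {A,G,T} ∩ {G} = {G} (intersection, +0)
EV@3: {A} ∪ {C} = {A,C} (union, +1)
EUV@3: {A,C} ∪ {T} = {A,C,T} (union, +1)
ELUV@3: {A,C,T} ∪ {G} = {A,C,G,T} (union, +1)
EV@4: {C} ∪ {G} = {C,G} (union, +1)
EUV@4: {C,G} ∪ {A} = {A,C,G} (union, +1)
ELUV@4: {A,C,G} ∩ {A} = {A} (intersection, +0)
per-site changes: [2, 1, 2, 3, 2]; total = 10

10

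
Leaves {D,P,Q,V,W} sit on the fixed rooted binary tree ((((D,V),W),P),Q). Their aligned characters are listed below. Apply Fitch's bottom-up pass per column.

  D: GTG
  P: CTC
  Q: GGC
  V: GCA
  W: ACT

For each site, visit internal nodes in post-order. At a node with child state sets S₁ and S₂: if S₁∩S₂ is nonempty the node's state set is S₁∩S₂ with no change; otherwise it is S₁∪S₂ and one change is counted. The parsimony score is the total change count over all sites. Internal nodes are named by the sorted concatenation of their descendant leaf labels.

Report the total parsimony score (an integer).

site 0, node DV: D={G} ∩ V={G} → {G} (+0)
site 0, node DVW: DV={G} ∪ W={A} → {A,G} (+1)
site 0, node DPVW: DVW={A,G} ∪ P={C} → {A,C,G} (+1)
site 0, node DPQVW: DPVW={A,C,G} ∩ Q={G} → {G} (+0)
site 1, node DV: D={T} ∪ V={C} → {C,T} (+1)
site 1, node DVW: DV={C,T} ∩ W={C} → {C} (+0)
site 1, node DPVW: DVW={C} ∪ P={T} → {C,T} (+1)
site 1, node DPQVW: DPVW={C,T} ∪ Q={G} → {C,G,T} (+1)
site 2, node DV: D={G} ∪ V={A} → {A,G} (+1)
site 2, node DVW: DV={A,G} ∪ W={T} → {A,G,T} (+1)
site 2, node DPVW: DVW={A,G,T} ∪ P={C} → {A,C,G,T} (+1)
site 2, node DPQVW: DPVW={A,C,G,T} ∩ Q={C} → {C} (+0)
per-site changes: [2, 3, 3]; total = 8

8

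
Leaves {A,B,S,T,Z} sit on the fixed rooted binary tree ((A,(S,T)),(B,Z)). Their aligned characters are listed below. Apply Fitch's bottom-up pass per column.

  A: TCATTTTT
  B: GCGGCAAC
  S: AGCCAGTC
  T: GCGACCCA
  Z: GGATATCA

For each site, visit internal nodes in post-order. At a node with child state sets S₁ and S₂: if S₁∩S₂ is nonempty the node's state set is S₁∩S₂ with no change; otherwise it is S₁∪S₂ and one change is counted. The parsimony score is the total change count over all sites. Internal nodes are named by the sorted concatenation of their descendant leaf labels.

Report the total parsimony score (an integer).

[col 0] ST: children S:{A}, T:{G} ∪→ {A,G}; cost 1
[col 0] AST: children A:{T}, ST:{A,G} ∪→ {A,G,T}; cost 1
[col 0] BZ: children B:{G}, Z:{G} ∩→ {G}; cost 0
[col 0] ABSTZ: children AST:{A,G,T}, BZ:{G} ∩→ {G}; cost 0
[col 1] ST: children S:{G}, T:{C} ∪→ {C,G}; cost 1
[col 1] AST: children A:{C}, ST:{C,G} ∩→ {C}; cost 0
[col 1] BZ: children B:{C}, Z:{G} ∪→ {C,G}; cost 1
[col 1] ABSTZ: children AST:{C}, BZ:{C,G} ∩→ {C}; cost 0
[col 2] ST: children S:{C}, T:{G} ∪→ {C,G}; cost 1
[col 2] AST: children A:{A}, ST:{C,G} ∪→ {A,C,G}; cost 1
[col 2] BZ: children B:{G}, Z:{A} ∪→ {A,G}; cost 1
[col 2] ABSTZ: children AST:{A,C,G}, BZ:{A,G} ∩→ {A,G}; cost 0
[col 3] ST: children S:{C}, T:{A} ∪→ {A,C}; cost 1
[col 3] AST: children A:{T}, ST:{A,C} ∪→ {A,C,T}; cost 1
[col 3] BZ: children B:{G}, Z:{T} ∪→ {G,T}; cost 1
[col 3] ABSTZ: children AST:{A,C,T}, BZ:{G,T} ∩→ {T}; cost 0
[col 4] ST: children S:{A}, T:{C} ∪→ {A,C}; cost 1
[col 4] AST: children A:{T}, ST:{A,C} ∪→ {A,C,T}; cost 1
[col 4] BZ: children B:{C}, Z:{A} ∪→ {A,C}; cost 1
[col 4] ABSTZ: children AST:{A,C,T}, BZ:{A,C} ∩→ {A,C}; cost 0
[col 5] ST: children S:{G}, T:{C} ∪→ {C,G}; cost 1
[col 5] AST: children A:{T}, ST:{C,G} ∪→ {C,G,T}; cost 1
[col 5] BZ: children B:{A}, Z:{T} ∪→ {A,T}; cost 1
[col 5] ABSTZ: children AST:{C,G,T}, BZ:{A,T} ∩→ {T}; cost 0
[col 6] ST: children S:{T}, T:{C} ∪→ {C,T}; cost 1
[col 6] AST: children A:{T}, ST:{C,T} ∩→ {T}; cost 0
[col 6] BZ: children B:{A}, Z:{C} ∪→ {A,C}; cost 1
[col 6] ABSTZ: children AST:{T}, BZ:{A,C} ∪→ {A,C,T}; cost 1
[col 7] ST: children S:{C}, T:{A} ∪→ {A,C}; cost 1
[col 7] AST: children A:{T}, ST:{A,C} ∪→ {A,C,T}; cost 1
[col 7] BZ: children B:{C}, Z:{A} ∪→ {A,C}; cost 1
[col 7] ABSTZ: children AST:{A,C,T}, BZ:{A,C} ∩→ {A,C}; cost 0
per-site changes: [2, 2, 3, 3, 3, 3, 3, 3]; total = 22

22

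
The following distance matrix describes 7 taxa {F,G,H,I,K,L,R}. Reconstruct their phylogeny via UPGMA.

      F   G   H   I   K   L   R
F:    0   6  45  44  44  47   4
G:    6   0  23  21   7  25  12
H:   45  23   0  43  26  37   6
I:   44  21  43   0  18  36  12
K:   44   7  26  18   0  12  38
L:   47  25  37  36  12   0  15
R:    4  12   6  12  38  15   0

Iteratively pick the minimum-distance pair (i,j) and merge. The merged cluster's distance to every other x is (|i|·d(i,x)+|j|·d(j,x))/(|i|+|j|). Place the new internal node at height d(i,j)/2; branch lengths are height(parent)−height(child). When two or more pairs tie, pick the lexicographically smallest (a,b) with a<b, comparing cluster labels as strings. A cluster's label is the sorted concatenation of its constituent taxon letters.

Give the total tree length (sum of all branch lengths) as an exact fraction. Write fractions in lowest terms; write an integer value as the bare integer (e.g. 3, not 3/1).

1. join F+R (d=4) ⇒ FR; edges |F|=2, |R|=2
  updated: d(FR,G)=9, d(FR,H)=51/2, d(FR,I)=28, d(FR,K)=41, d(FR,L)=31
2. join G+K (d=7) ⇒ GK; edges |G|=7/2, |K|=7/2
  updated: d(FR,GK)=25, d(GK,H)=49/2, d(GK,I)=39/2, d(GK,L)=37/2
3. join GK+L (d=37/2) ⇒ GKL; edges |GK|=23/4, |L|=37/4
  updated: d(FR,GKL)=27, d(GKL,H)=86/3, d(GKL,I)=25
4. join GKL+I (d=25) ⇒ GIKL; edges |GKL|=13/4, |I|=25/2
  updated: d(FR,GIKL)=109/4, d(GIKL,H)=129/4
5. join FR+H (d=51/2) ⇒ FHR; edges |FR|=43/4, |H|=51/4
  updated: d(FHR,GIKL)=347/12
6. join FHR+GIKL (d=347/12) ⇒ FGHIKLR; edges |FHR|=41/24, |GIKL|=47/24
final tree: (((F:2,R:2):43/4,H:51/4):41/24,(((G:7/2,K:7/2):23/4,L:37/4):13/4,I:25/2):47/24)
total length: 827/12

827/12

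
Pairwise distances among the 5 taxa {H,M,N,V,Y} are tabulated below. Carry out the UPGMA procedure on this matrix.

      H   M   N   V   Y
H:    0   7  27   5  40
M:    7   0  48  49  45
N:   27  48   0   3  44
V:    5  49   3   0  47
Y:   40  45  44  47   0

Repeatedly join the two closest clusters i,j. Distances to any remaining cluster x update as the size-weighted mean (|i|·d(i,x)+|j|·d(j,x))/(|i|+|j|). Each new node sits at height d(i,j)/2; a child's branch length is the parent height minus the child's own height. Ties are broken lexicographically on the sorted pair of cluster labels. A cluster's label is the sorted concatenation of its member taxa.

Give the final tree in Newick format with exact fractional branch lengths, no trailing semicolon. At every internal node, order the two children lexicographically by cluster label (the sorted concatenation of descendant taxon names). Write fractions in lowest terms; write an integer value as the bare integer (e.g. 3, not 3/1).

step 1: merge (N,V) at d=3; branch lengths N→3/2, V→3/2; new cluster NV
  updated: d(H,NV)=16, d(M,NV)=97/2, d(NV,Y)=91/2
step 2: merge (H,M) at d=7; branch lengths H→7/2, M→7/2; new cluster HM
  updated: d(HM,NV)=129/4, d(HM,Y)=85/2
step 3: merge (HM,NV) at d=129/4; branch lengths HM→101/8, NV→117/8; new cluster HMNV
  updated: d(HMNV,Y)=44
step 4: merge (HMNV,Y) at d=44; branch lengths HMNV→47/8, Y→22; new cluster HMNVY
final tree: (((H:7/2,M:7/2):101/8,(N:3/2,V:3/2):117/8):47/8,Y:22)
total length: 521/8

(((H:7/2,M:7/2):101/8,(N:3/2,V:3/2):117/8):47/8,Y:22)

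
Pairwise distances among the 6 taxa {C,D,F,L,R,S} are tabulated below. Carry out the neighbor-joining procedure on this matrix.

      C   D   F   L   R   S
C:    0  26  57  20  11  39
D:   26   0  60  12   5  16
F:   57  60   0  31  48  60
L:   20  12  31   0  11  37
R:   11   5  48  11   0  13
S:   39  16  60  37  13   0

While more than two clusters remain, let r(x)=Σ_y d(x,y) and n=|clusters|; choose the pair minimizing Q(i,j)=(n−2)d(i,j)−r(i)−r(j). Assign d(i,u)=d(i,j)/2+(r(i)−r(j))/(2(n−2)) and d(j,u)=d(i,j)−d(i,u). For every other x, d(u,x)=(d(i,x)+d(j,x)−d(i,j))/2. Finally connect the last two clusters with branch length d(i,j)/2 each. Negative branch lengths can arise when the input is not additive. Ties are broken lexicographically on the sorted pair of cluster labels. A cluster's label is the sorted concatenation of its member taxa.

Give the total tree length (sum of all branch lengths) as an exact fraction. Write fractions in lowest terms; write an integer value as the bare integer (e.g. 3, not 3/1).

1217/16

1. join F+L (d=31, Q=-243) ⇒ FL; edges |F|=269/8, |L|=-21/8
  updated: d(C,FL)=23, d(D,FL)=41/2, d(FL,R)=14, d(FL,S)=33
2. join C+FL (d=23, Q=-241/2) ⇒ CFL; edges |C|=155/12, |FL|=121/12
  updated: d(CFL,D)=47/4, d(CFL,R)=1, d(CFL,S)=49/2
3. join CFL+R (d=1, Q=-217/4) ⇒ CFLR; edges |CFL|=81/16, |R|=-65/16
  updated: d(CFLR,D)=63/8, d(CFLR,S)=73/4
4. join CFLR+D (d=63/8, Q=-337/8) ⇒ CDFLR; edges |CFLR|=81/16, |D|=45/16
  updated: d(CDFLR,S)=211/16
5. join CDFLR+S (d=211/16) ⇒ CDFLRS; edges |CDFLR|=211/32, |S|=211/32
final tree: ((((C:155/12,(F:269/8,L:-21/8):121/12):81/16,R:-65/16):81/16,D:45/16):211/32,S:211/32)
total length: 1217/16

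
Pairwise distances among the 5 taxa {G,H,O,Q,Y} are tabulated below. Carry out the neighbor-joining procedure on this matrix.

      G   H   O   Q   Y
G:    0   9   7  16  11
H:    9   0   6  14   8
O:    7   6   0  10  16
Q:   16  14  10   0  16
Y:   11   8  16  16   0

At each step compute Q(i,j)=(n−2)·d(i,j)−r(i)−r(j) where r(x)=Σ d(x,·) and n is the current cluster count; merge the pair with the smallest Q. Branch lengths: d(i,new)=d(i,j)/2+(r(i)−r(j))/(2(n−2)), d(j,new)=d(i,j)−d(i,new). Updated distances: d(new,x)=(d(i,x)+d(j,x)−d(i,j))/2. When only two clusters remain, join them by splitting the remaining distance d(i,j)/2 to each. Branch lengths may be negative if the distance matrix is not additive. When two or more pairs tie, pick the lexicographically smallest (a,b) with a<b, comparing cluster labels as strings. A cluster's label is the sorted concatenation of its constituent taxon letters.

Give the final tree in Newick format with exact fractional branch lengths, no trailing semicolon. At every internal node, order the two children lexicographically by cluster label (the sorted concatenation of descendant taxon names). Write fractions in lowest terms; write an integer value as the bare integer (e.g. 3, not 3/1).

step 1: merge (O,Q) at d=10, Q=-65; branch lengths O→13/6, Q→47/6; new cluster OQ
  updated: d(G,OQ)=13/2, d(H,OQ)=5, d(OQ,Y)=11
step 2: merge (G,OQ) at d=13/2, Q=-36; branch lengths G→17/4, OQ→9/4; new cluster GOQ
  updated: d(GOQ,H)=15/4, d(GOQ,Y)=31/4
step 3: merge (GOQ,H) at d=15/4, Q=-39/2; branch lengths GOQ→7/4, H→2; new cluster GHOQ
  updated: d(GHOQ,Y)=6
step 4: merge (GHOQ,Y) at d=6; branch lengths GHOQ→3, Y→3; new cluster GHOQY
final tree: (((G:17/4,(O:13/6,Q:47/6):9/4):7/4,H:2):3,Y:3)
total length: 105/4

(((G:17/4,(O:13/6,Q:47/6):9/4):7/4,H:2):3,Y:3)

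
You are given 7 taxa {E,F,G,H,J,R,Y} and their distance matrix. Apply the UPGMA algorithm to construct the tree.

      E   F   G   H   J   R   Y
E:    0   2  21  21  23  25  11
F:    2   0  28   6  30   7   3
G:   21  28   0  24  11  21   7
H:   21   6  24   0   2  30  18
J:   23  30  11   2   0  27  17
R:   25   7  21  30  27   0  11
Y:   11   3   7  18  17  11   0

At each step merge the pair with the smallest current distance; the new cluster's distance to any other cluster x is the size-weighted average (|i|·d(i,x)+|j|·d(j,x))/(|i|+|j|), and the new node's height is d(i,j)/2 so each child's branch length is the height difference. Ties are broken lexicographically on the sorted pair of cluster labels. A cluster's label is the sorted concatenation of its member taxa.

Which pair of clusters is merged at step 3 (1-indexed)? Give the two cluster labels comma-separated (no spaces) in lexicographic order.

EF,Y

1. join E+F (d=2) ⇒ EF; edges |E|=1, |F|=1
  updated: d(EF,G)=49/2, d(EF,H)=27/2, d(EF,J)=53/2, d(EF,R)=16, d(EF,Y)=7
2. join H+J (d=2) ⇒ HJ; edges |H|=1, |J|=1
  updated: d(EF,HJ)=20, d(G,HJ)=35/2, d(HJ,R)=57/2, d(HJ,Y)=35/2
3. join EF+Y (d=7) ⇒ EFY; edges |EF|=5/2, |Y|=7/2
  updated: d(EFY,G)=56/3, d(EFY,HJ)=115/6, d(EFY,R)=43/3
4. join EFY+R (d=43/3) ⇒ EFRY; edges |EFY|=11/3, |R|=43/6
  updated: d(EFRY,G)=77/4, d(EFRY,HJ)=43/2
5. join G+HJ (d=35/2) ⇒ GHJ; edges |G|=35/4, |HJ|=31/4
  updated: d(EFRY,GHJ)=83/4
6. join EFRY+GHJ (d=83/4) ⇒ EFGHJRY; edges |EFRY|=77/24, |GHJ|=13/8
final tree: ((((E:1,F:1):5/2,Y:7/2):11/3,R:43/6):77/24,(G:35/4,(H:1,J:1):31/4):13/8)
total length: 253/6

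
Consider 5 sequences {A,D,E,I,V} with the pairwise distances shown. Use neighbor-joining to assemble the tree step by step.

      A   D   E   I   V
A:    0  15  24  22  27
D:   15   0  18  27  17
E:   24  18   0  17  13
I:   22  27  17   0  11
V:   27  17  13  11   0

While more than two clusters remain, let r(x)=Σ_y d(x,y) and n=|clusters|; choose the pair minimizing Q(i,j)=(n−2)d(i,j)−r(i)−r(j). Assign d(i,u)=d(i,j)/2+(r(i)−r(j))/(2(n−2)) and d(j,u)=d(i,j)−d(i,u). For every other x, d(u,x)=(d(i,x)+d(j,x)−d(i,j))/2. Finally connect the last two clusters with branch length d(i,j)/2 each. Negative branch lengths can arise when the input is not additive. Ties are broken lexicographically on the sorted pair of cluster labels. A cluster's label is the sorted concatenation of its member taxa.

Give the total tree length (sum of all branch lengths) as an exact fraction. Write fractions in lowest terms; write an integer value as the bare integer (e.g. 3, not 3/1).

step 1: merge (A,D) at d=15, Q=-120; branch lengths A→28/3, D→17/3; new cluster AD
  updated: d(AD,E)=27/2, d(AD,I)=17, d(AD,V)=29/2
step 2: merge (AD,E) at d=27/2, Q=-123/2; branch lengths AD→57/8, E→51/8; new cluster ADE
  updated: d(ADE,I)=41/4, d(ADE,V)=7
step 3: merge (ADE,I) at d=41/4, Q=-113/4; branch lengths ADE→25/8, I→57/8; new cluster ADEI
  updated: d(ADEI,V)=31/8
step 4: merge (ADEI,V) at d=31/8; branch lengths ADEI→31/16, V→31/16; new cluster ADEIV
final tree: ((((A:28/3,D:17/3):57/8,E:51/8):25/8,I:57/8):31/16,V:31/16)
total length: 341/8

341/8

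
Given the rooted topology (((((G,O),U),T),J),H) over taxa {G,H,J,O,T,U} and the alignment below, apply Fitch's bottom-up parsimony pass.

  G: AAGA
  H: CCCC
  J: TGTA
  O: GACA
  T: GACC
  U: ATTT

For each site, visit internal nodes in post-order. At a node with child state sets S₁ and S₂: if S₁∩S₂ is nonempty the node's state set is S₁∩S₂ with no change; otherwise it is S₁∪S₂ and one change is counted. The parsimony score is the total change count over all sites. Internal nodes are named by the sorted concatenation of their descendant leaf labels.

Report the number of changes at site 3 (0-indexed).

3

site 0, node GO: G={A} ∪ O={G} → {A,G} (+1)
site 0, node GOU: GO={A,G} ∩ U={A} → {A} (+0)
site 0, node GOTU: GOU={A} ∪ T={G} → {A,G} (+1)
site 0, node GJOTU: GOTU={A,G} ∪ J={T} → {A,G,T} (+1)
site 0, node GHJOTU: GJOTU={A,G,T} ∪ H={C} → {A,C,G,T} (+1)
site 1, node GO: G={A} ∩ O={A} → {A} (+0)
site 1, node GOU: GO={A} ∪ U={T} → {A,T} (+1)
site 1, node GOTU: GOU={A,T} ∩ T={A} → {A} (+0)
site 1, node GJOTU: GOTU={A} ∪ J={G} → {A,G} (+1)
site 1, node GHJOTU: GJOTU={A,G} ∪ H={C} → {A,C,G} (+1)
site 2, node GO: G={G} ∪ O={C} → {C,G} (+1)
site 2, node GOU: GO={C,G} ∪ U={T} → {C,G,T} (+1)
site 2, node GOTU: GOU={C,G,T} ∩ T={C} → {C} (+0)
site 2, node GJOTU: GOTU={C} ∪ J={T} → {C,T} (+1)
site 2, node GHJOTU: GJOTU={C,T} ∩ H={C} → {C} (+0)
site 3, node GO: G={A} ∩ O={A} → {A} (+0)
site 3, node GOU: GO={A} ∪ U={T} → {A,T} (+1)
site 3, node GOTU: GOU={A,T} ∪ T={C} → {A,C,T} (+1)
site 3, node GJOTU: GOTU={A,C,T} ∩ J={A} → {A} (+0)
site 3, node GHJOTU: GJOTU={A} ∪ H={C} → {A,C} (+1)
per-site changes: [4, 3, 3, 3]; total = 13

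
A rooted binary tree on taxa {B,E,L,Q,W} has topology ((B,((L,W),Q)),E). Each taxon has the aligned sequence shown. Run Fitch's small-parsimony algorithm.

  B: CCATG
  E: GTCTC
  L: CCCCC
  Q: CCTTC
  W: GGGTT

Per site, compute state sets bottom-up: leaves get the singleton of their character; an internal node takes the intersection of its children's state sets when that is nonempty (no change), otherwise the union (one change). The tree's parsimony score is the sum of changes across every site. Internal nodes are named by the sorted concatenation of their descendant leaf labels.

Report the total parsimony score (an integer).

10

site 0, node LW: L={C} ∪ W={G} → {C,G} (+1)
site 0, node LQW: LW={C,G} ∩ Q={C} → {C} (+0)
site 0, node BLQW: B={C} ∩ LQW={C} → {C} (+0)
site 0, node BELQW: BLQW={C} ∪ E={G} → {C,G} (+1)
site 1, node LW: L={C} ∪ W={G} → {C,G} (+1)
site 1, node LQW: LW={C,G} ∩ Q={C} → {C} (+0)
site 1, node BLQW: B={C} ∩ LQW={C} → {C} (+0)
site 1, node BELQW: BLQW={C} ∪ E={T} → {C,T} (+1)
site 2, node LW: L={C} ∪ W={G} → {C,G} (+1)
site 2, node LQW: LW={C,G} ∪ Q={T} → {C,G,T} (+1)
site 2, node BLQW: B={A} ∪ LQW={C,G,T} → {A,C,G,T} (+1)
site 2, node BELQW: BLQW={A,C,G,T} ∩ E={C} → {C} (+0)
site 3, node LW: L={C} ∪ W={T} → {C,T} (+1)
site 3, node LQW: LW={C,T} ∩ Q={T} → {T} (+0)
site 3, node BLQW: B={T} ∩ LQW={T} → {T} (+0)
site 3, node BELQW: BLQW={T} ∩ E={T} → {T} (+0)
site 4, node LW: L={C} ∪ W={T} → {C,T} (+1)
site 4, node LQW: LW={C,T} ∩ Q={C} → {C} (+0)
site 4, node BLQW: B={G} ∪ LQW={C} → {C,G} (+1)
site 4, node BELQW: BLQW={C,G} ∩ E={C} → {C} (+0)
per-site changes: [2, 2, 3, 1, 2]; total = 10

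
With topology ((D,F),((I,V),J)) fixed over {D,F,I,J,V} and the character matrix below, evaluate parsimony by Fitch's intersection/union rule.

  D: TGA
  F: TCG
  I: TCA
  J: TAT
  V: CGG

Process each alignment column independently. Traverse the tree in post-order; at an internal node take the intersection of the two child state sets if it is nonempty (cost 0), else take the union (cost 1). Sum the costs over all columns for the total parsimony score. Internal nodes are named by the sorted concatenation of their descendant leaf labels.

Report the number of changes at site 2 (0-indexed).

3

DF@0: {T} ∩ {T} = {T} (intersection, +0)
IV@0: {T} ∪ {C} = {C,T} (union, +1)
IJV@0: {C,T} ∩ {T} = {T} (intersection, +0)
DFIJV@0: {T} ∩ {T} = {T} (intersection, +0)
DF@1: {G} ∪ {C} = {C,G} (union, +1)
IV@1: {C} ∪ {G} = {C,G} (union, +1)
IJV@1: {C,G} ∪ {A} = {A,C,G} (union, +1)
DFIJV@1: {C,G} ∩ {A,C,G} = {C,G} (intersection, +0)
DF@2: {A} ∪ {G} = {A,G} (union, +1)
IV@2: {A} ∪ {G} = {A,G} (union, +1)
IJV@2: {A,G} ∪ {T} = {A,G,T} (union, +1)
DFIJV@2: {A,G} ∩ {A,G,T} = {A,G} (intersection, +0)
per-site changes: [1, 3, 3]; total = 7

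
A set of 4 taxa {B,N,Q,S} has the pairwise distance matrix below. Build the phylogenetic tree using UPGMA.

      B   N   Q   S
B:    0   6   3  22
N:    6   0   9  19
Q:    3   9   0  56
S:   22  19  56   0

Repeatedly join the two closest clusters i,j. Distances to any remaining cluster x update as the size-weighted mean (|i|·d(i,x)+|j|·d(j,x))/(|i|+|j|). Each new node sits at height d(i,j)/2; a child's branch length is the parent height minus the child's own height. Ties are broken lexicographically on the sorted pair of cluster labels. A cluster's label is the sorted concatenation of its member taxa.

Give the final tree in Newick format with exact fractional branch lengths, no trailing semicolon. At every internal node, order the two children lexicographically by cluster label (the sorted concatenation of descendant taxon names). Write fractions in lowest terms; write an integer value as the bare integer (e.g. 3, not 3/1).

(((B:3/2,Q:3/2):9/4,N:15/4):149/12,S:97/6)

iteration 1: select B,Q (d=3); attach at lengths (3/2, 3/2); label the merged cluster BQ
  updated: d(BQ,N)=15/2, d(BQ,S)=39
iteration 2: select BQ,N (d=15/2); attach at lengths (9/4, 15/4); label the merged cluster BNQ
  updated: d(BNQ,S)=97/3
iteration 3: select BNQ,S (d=97/3); attach at lengths (149/12, 97/6); label the merged cluster BNQS
final tree: (((B:3/2,Q:3/2):9/4,N:15/4):149/12,S:97/6)
total length: 451/12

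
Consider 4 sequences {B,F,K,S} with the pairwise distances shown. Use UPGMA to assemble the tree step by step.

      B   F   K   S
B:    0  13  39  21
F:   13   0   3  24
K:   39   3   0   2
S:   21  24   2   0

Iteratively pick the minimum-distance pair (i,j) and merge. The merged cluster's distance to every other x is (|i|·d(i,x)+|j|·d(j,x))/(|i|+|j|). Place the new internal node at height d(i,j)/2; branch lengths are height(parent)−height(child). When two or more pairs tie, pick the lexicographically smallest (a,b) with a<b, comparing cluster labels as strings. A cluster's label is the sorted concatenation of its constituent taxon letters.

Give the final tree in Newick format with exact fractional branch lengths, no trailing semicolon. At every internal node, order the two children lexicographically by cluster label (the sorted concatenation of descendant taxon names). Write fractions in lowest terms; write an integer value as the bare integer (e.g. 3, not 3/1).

iteration 1: select K,S (d=2); attach at lengths (1, 1); label the merged cluster KS
  updated: d(B,KS)=30, d(F,KS)=27/2
iteration 2: select B,F (d=13); attach at lengths (13/2, 13/2); label the merged cluster BF
  updated: d(BF,KS)=87/4
iteration 3: select BF,KS (d=87/4); attach at lengths (35/8, 79/8); label the merged cluster BFKS
final tree: ((B:13/2,F:13/2):35/8,(K:1,S:1):79/8)
total length: 117/4

((B:13/2,F:13/2):35/8,(K:1,S:1):79/8)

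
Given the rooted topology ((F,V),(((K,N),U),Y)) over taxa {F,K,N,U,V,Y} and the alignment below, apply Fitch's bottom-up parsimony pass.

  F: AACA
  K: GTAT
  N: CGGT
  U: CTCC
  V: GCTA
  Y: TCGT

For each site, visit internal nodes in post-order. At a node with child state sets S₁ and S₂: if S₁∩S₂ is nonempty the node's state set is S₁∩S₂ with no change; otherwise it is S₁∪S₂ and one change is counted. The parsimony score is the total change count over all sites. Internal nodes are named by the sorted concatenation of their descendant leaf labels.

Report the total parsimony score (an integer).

13

site 0, node FV: F={A} ∪ V={G} → {A,G} (+1)
site 0, node KN: K={G} ∪ N={C} → {C,G} (+1)
site 0, node KNU: KN={C,G} ∩ U={C} → {C} (+0)
site 0, node KNUY: KNU={C} ∪ Y={T} → {C,T} (+1)
site 0, node FKNUVY: FV={A,G} ∪ KNUY={C,T} → {A,C,G,T} (+1)
site 1, node FV: F={A} ∪ V={C} → {A,C} (+1)
site 1, node KN: K={T} ∪ N={G} → {G,T} (+1)
site 1, node KNU: KN={G,T} ∩ U={T} → {T} (+0)
site 1, node KNUY: KNU={T} ∪ Y={C} → {C,T} (+1)
site 1, node FKNUVY: FV={A,C} ∩ KNUY={C,T} → {C} (+0)
site 2, node FV: F={C} ∪ V={T} → {C,T} (+1)
site 2, node KN: K={A} ∪ N={G} → {A,G} (+1)
site 2, node KNU: KN={A,G} ∪ U={C} → {A,C,G} (+1)
site 2, node KNUY: KNU={A,C,G} ∩ Y={G} → {G} (+0)
site 2, node FKNUVY: FV={C,T} ∪ KNUY={G} → {C,G,T} (+1)
site 3, node FV: F={A} ∩ V={A} → {A} (+0)
site 3, node KN: K={T} ∩ N={T} → {T} (+0)
site 3, node KNU: KN={T} ∪ U={C} → {C,T} (+1)
site 3, node KNUY: KNU={C,T} ∩ Y={T} → {T} (+0)
site 3, node FKNUVY: FV={A} ∪ KNUY={T} → {A,T} (+1)
per-site changes: [4, 3, 4, 2]; total = 13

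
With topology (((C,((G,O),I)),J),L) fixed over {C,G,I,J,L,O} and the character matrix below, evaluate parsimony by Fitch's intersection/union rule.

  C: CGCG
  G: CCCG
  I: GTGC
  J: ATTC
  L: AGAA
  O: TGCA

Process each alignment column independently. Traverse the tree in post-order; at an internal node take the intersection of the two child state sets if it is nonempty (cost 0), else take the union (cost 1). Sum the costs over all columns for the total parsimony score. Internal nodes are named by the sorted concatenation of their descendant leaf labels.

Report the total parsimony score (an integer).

13

[col 0] GO: children G:{C}, O:{T} ∪→ {C,T}; cost 1
[col 0] GIO: children GO:{C,T}, I:{G} ∪→ {C,G,T}; cost 1
[col 0] CGIO: children C:{C}, GIO:{C,G,T} ∩→ {C}; cost 0
[col 0] CGIJO: children CGIO:{C}, J:{A} ∪→ {A,C}; cost 1
[col 0] CGIJLO: children CGIJO:{A,C}, L:{A} ∩→ {A}; cost 0
[col 1] GO: children G:{C}, O:{G} ∪→ {C,G}; cost 1
[col 1] GIO: children GO:{C,G}, I:{T} ∪→ {C,G,T}; cost 1
[col 1] CGIO: children C:{G}, GIO:{C,G,T} ∩→ {G}; cost 0
[col 1] CGIJO: children CGIO:{G}, J:{T} ∪→ {G,T}; cost 1
[col 1] CGIJLO: children CGIJO:{G,T}, L:{G} ∩→ {G}; cost 0
[col 2] GO: children G:{C}, O:{C} ∩→ {C}; cost 0
[col 2] GIO: children GO:{C}, I:{G} ∪→ {C,G}; cost 1
[col 2] CGIO: children C:{C}, GIO:{C,G} ∩→ {C}; cost 0
[col 2] CGIJO: children CGIO:{C}, J:{T} ∪→ {C,T}; cost 1
[col 2] CGIJLO: children CGIJO:{C,T}, L:{A} ∪→ {A,C,T}; cost 1
[col 3] GO: children G:{G}, O:{A} ∪→ {A,G}; cost 1
[col 3] GIO: children GO:{A,G}, I:{C} ∪→ {A,C,G}; cost 1
[col 3] CGIO: children C:{G}, GIO:{A,C,G} ∩→ {G}; cost 0
[col 3] CGIJO: children CGIO:{G}, J:{C} ∪→ {C,G}; cost 1
[col 3] CGIJLO: children CGIJO:{C,G}, L:{A} ∪→ {A,C,G}; cost 1
per-site changes: [3, 3, 3, 4]; total = 13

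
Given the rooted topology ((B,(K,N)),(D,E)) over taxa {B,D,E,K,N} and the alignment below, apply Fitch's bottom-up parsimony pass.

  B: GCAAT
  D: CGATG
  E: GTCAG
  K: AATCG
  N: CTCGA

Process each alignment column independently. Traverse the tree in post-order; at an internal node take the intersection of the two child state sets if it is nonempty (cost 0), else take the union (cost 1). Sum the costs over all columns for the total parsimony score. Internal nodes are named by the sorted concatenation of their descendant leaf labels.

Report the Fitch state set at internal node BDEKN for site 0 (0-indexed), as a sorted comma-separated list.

C,G

site 0, node KN: K={A} ∪ N={C} → {A,C} (+1)
site 0, node BKN: B={G} ∪ KN={A,C} → {A,C,G} (+1)
site 0, node DE: D={C} ∪ E={G} → {C,G} (+1)
site 0, node BDEKN: BKN={A,C,G} ∩ DE={C,G} → {C,G} (+0)
site 1, node KN: K={A} ∪ N={T} → {A,T} (+1)
site 1, node BKN: B={C} ∪ KN={A,T} → {A,C,T} (+1)
site 1, node DE: D={G} ∪ E={T} → {G,T} (+1)
site 1, node BDEKN: BKN={A,C,T} ∩ DE={G,T} → {T} (+0)
site 2, node KN: K={T} ∪ N={C} → {C,T} (+1)
site 2, node BKN: B={A} ∪ KN={C,T} → {A,C,T} (+1)
site 2, node DE: D={A} ∪ E={C} → {A,C} (+1)
site 2, node BDEKN: BKN={A,C,T} ∩ DE={A,C} → {A,C} (+0)
site 3, node KN: K={C} ∪ N={G} → {C,G} (+1)
site 3, node BKN: B={A} ∪ KN={C,G} → {A,C,G} (+1)
site 3, node DE: D={T} ∪ E={A} → {A,T} (+1)
site 3, node BDEKN: BKN={A,C,G} ∩ DE={A,T} → {A} (+0)
site 4, node KN: K={G} ∪ N={A} → {A,G} (+1)
site 4, node BKN: B={T} ∪ KN={A,G} → {A,G,T} (+1)
site 4, node DE: D={G} ∩ E={G} → {G} (+0)
site 4, node BDEKN: BKN={A,G,T} ∩ DE={G} → {G} (+0)
per-site changes: [3, 3, 3, 3, 2]; total = 14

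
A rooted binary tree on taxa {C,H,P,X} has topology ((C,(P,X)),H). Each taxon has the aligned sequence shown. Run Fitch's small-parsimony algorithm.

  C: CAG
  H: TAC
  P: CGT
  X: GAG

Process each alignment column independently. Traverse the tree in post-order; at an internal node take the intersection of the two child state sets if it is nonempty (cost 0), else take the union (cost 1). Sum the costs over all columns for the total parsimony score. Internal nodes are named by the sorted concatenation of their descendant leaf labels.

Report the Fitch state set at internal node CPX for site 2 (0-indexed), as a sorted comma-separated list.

site 0, node PX: P={C} ∪ X={G} → {C,G} (+1)
site 0, node CPX: C={C} ∩ PX={C,G} → {C} (+0)
site 0, node CHPX: CPX={C} ∪ H={T} → {C,T} (+1)
site 1, node PX: P={G} ∪ X={A} → {A,G} (+1)
site 1, node CPX: C={A} ∩ PX={A,G} → {A} (+0)
site 1, node CHPX: CPX={A} ∩ H={A} → {A} (+0)
site 2, node PX: P={T} ∪ X={G} → {G,T} (+1)
site 2, node CPX: C={G} ∩ PX={G,T} → {G} (+0)
site 2, node CHPX: CPX={G} ∪ H={C} → {C,G} (+1)
per-site changes: [2, 1, 2]; total = 5

G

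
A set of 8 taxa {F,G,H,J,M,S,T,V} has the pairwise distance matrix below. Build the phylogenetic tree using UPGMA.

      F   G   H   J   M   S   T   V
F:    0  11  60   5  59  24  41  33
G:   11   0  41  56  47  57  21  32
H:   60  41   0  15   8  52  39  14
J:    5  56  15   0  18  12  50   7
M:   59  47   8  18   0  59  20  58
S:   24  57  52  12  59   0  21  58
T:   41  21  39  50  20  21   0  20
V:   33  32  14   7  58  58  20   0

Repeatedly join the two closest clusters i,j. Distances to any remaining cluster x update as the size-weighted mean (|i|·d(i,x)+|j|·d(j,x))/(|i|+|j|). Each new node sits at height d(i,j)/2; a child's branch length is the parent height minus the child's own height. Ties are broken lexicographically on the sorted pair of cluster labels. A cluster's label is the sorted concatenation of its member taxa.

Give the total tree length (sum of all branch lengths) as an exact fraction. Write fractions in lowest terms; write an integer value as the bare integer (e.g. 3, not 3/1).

484/5

1. join F+J (d=5) ⇒ FJ; edges |F|=5/2, |J|=5/2
  updated: d(FJ,G)=67/2, d(FJ,H)=75/2, d(FJ,M)=77/2, d(FJ,S)=18, d(FJ,T)=91/2, d(FJ,V)=20
2. join H+M (d=8) ⇒ HM; edges |H|=4, |M|=4
  updated: d(FJ,HM)=38, d(G,HM)=44, d(HM,S)=111/2, d(HM,T)=59/2, d(HM,V)=36
3. join FJ+S (d=18) ⇒ FJS; edges |FJ|=13/2, |S|=9
  updated: d(FJS,G)=124/3, d(FJS,HM)=263/6, d(FJS,T)=112/3, d(FJS,V)=98/3
4. join T+V (d=20) ⇒ TV; edges |T|=10, |V|=10
  updated: d(FJS,TV)=35, d(G,TV)=53/2, d(HM,TV)=131/4
5. join G+TV (d=53/2) ⇒ GTV; edges |G|=53/4, |TV|=13/4
  updated: d(FJS,GTV)=334/9, d(GTV,HM)=73/2
6. join GTV+HM (d=73/2) ⇒ GHMTV; edges |GTV|=5, |HM|=57/4
  updated: d(FJS,GHMTV)=199/5
7. join FJS+GHMTV (d=199/5) ⇒ FGHJMSTV; edges |FJS|=109/10, |GHMTV|=33/20
final tree: (((F:5/2,J:5/2):13/2,S:9):109/10,((G:53/4,(T:10,V:10):13/4):5,(H:4,M:4):57/4):33/20)
total length: 484/5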